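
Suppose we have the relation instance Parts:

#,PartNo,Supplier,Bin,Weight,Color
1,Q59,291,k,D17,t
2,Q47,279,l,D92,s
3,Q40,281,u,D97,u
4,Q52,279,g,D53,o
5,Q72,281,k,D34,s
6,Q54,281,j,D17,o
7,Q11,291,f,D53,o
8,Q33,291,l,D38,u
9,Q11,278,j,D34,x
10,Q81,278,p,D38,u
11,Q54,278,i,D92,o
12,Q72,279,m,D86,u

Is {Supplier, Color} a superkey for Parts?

All 12 rows have distinct {Supplier, Color} values, so {Supplier, Color} → (all attributes) holds and {Supplier, Color} is a superkey.

Yes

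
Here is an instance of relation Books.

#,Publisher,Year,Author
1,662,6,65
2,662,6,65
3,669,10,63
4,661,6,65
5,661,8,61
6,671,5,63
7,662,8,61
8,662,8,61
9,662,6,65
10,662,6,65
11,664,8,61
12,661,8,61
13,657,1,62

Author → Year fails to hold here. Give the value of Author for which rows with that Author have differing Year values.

63

Author=65: rows 1, 2, 4, 9, 10 → Year = 6, 6, 6, 6, 6 ✓
Author=63: rows 3, 6 → Year takes values {10, 5} — violation
Author=61: rows 5, 7, 8, 11, 12 → Year = 8, 8, 8, 8, 8 ✓
Author=62: row 13 → Year = 1 ✓
The only Author value with inconsistent Year is Author=63.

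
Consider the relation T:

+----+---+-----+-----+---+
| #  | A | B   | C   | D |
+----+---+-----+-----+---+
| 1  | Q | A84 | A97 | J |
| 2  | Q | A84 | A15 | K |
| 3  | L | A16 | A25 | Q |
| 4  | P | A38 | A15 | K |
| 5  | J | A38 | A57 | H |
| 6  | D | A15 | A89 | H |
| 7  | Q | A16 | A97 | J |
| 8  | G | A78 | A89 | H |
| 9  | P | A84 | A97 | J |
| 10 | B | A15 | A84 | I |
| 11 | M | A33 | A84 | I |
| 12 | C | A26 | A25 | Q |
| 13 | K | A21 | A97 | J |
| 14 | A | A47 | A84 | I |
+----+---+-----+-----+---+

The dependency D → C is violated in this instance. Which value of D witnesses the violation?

D=J: rows 1, 7, 9, 13 → C = A97, A97, A97, A97 ✓
D=K: rows 2, 4 → C = A15, A15 ✓
D=Q: rows 3, 12 → C = A25, A25 ✓
D=H: rows 5, 6, 8 → C takes values {A57, A89} — violation
D=I: rows 10, 11, 14 → C = A84, A84, A84 ✓
The only D value with inconsistent C is D=H.

H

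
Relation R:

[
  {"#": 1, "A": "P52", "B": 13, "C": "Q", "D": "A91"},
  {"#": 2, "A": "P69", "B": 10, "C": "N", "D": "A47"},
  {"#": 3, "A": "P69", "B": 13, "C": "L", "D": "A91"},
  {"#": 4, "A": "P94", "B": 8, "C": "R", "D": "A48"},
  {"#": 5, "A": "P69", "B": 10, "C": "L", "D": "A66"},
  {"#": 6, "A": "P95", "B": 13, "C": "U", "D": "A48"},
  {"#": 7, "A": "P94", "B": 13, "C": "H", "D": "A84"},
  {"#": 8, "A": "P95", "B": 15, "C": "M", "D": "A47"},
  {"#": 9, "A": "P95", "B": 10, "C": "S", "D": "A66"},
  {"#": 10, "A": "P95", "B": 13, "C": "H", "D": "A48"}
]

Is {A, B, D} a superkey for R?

Rows 6 and 10 have the same {A, B, D} value (A=P95, B=13, D=A48) but are distinct tuples, so {A, B, D} does not determine every attribute — not a superkey.

No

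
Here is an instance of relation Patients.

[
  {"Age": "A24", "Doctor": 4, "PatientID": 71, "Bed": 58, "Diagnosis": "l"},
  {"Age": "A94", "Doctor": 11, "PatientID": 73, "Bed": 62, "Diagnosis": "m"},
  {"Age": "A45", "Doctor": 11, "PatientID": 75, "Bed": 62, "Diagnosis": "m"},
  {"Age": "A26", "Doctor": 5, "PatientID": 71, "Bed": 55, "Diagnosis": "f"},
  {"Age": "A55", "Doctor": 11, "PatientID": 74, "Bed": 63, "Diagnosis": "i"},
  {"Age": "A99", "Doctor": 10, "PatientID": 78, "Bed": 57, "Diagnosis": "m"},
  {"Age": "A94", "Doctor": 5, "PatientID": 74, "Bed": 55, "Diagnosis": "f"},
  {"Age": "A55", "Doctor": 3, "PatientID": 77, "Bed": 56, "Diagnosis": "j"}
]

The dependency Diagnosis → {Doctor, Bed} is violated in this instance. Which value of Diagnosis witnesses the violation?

Diagnosis=l: 1 row → {Doctor,Bed} = (4, 58) ✓
Diagnosis=m: 3 rows → {Doctor,Bed} takes values {(11, 62), (10, 57)} — violation
Diagnosis=f: 2 rows → {Doctor,Bed} = (5, 55), (5, 55) ✓
Diagnosis=i: 1 row → {Doctor,Bed} = (11, 63) ✓
Diagnosis=j: 1 row → {Doctor,Bed} = (3, 56) ✓
The only Diagnosis value with inconsistent RHS is Diagnosis=m.

m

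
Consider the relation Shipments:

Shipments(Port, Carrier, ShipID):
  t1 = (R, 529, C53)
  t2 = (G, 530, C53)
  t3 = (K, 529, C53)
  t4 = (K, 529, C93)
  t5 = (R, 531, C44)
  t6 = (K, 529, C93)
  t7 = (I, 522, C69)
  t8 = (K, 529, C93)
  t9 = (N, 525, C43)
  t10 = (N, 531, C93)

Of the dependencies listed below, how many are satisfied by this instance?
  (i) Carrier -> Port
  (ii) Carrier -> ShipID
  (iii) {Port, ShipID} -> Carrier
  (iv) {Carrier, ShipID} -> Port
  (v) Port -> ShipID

(i) Carrier -> Port: Carrier=529: rows 1, 3, 4, 6, 8 → Port takes values {R, K} — violation; Carrier=531: rows 5, 10 → Port takes values {R, N} — violation — fails.
(ii) Carrier -> ShipID: Carrier=529: rows 1, 3, 4, 6, 8 → ShipID takes values {C53, C93} — violation; Carrier=531: rows 5, 10 → ShipID takes values {C44, C93} — violation — fails.
(iii) {Port, ShipID} -> Carrier: every LHS value maps to a single RHS value — holds.
(iv) {Carrier, ShipID} -> Port: (Carrier=529, ShipID=C53): rows 1, 3 → Port takes values {R, K} — violation — fails.
(v) Port -> ShipID: Port=R: rows 1, 5 → ShipID takes values {C53, C44} — violation; Port=K: rows 3, 4, 6, 8 → ShipID takes values {C53, C93} — violation; Port=N: rows 9, 10 → ShipID takes values {C43, C93} — violation — fails.
1 of the 5 dependencies holds.

1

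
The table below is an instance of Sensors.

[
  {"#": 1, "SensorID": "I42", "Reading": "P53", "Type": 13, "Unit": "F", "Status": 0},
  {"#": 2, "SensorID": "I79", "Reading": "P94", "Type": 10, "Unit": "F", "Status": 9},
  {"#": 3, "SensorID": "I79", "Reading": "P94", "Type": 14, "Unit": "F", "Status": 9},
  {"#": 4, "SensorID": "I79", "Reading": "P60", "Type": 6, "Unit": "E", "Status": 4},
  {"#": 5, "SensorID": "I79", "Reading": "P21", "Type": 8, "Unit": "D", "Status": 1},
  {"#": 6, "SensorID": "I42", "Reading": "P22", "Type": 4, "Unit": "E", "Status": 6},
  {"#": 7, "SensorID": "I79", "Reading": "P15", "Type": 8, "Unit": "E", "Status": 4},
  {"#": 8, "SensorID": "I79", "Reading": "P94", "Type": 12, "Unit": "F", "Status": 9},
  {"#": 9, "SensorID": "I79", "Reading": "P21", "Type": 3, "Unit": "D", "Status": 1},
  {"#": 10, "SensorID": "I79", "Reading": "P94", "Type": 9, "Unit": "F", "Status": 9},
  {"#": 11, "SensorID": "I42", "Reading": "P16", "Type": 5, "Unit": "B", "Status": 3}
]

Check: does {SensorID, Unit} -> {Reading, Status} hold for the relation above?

No

(SensorID=I42, Unit=F): row 1 → {Reading,Status} = (P53, 0) ✓
(SensorID=I79, Unit=F): rows 2, 3, 8, 10 → {Reading,Status} = (P94, 9), (P94, 9), (P94, 9), (P94, 9) ✓
(SensorID=I79, Unit=E): rows 4, 7 → {Reading,Status} takes values {(P60, 4), (P15, 4)} — violation
(SensorID=I79, Unit=D): rows 5, 9 → {Reading,Status} = (P21, 1), (P21, 1) ✓
(SensorID=I42, Unit=E): row 6 → {Reading,Status} = (P22, 6) ✓
(SensorID=I42, Unit=B): row 11 → {Reading,Status} = (P16, 3) ✓
Two rows agree on {SensorID, Unit} but differ on {Reading, Status}, so {SensorID, Unit} -> {Reading, Status} does not hold.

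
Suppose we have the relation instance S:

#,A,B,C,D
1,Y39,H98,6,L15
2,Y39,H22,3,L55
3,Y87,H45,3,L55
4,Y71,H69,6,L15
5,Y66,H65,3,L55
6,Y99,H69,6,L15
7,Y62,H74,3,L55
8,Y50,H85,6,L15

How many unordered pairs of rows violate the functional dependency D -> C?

0

D=L15: all 4 rows agree on C — 0 pairs.
D=L55: all 4 rows agree on C — 0 pairs.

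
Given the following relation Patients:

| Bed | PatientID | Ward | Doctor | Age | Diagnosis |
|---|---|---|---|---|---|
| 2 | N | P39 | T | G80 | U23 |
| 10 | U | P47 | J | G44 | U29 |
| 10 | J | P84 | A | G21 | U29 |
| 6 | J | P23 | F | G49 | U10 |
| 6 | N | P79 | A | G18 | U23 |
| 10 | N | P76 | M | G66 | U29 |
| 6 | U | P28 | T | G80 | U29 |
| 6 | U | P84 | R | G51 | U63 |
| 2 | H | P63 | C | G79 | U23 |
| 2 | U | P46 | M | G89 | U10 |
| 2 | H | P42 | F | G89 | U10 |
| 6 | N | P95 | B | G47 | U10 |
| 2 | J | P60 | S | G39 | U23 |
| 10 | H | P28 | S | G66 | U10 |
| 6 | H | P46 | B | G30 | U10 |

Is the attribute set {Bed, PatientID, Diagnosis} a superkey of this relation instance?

All 15 rows have distinct {Bed, PatientID, Diagnosis} values, so {Bed, PatientID, Diagnosis} → (all attributes) holds and {Bed, PatientID, Diagnosis} is a superkey.

Yes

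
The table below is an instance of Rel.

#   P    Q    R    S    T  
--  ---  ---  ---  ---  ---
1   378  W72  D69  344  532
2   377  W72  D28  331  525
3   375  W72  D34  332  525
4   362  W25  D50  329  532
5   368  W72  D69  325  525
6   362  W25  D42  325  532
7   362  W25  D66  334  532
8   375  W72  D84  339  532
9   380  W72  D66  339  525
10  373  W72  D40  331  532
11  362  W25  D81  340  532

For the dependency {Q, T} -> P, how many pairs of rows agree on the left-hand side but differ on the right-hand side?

9

(Q=W72, T=532): violating pairs (1,8), (1,10), (8,10) — 3 pairs.
(Q=W72, T=525): violating pairs (2,3), (2,5), (2,9), (3,5), (3,9), (5,9) — 6 pairs.
(Q=W25, T=532): all 4 rows agree on P — 0 pairs.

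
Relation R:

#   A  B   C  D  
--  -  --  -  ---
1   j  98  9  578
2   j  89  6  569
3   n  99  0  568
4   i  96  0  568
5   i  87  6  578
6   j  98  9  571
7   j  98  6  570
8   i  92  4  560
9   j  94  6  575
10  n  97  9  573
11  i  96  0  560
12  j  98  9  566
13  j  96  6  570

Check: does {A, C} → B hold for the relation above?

No

(A=j, C=9): rows 1, 6, 12 → B = 98, 98, 98 ✓
(A=j, C=6): rows 2, 7, 9, 13 → B takes values {89, 98, 94, 96} — violation
(A=n, C=0): row 3 → B = 99 ✓
(A=i, C=0): rows 4, 11 → B = 96, 96 ✓
(A=i, C=6): row 5 → B = 87 ✓
(A=i, C=4): row 8 → B = 92 ✓
(A=n, C=9): row 10 → B = 97 ✓
Two rows agree on {A, C} but differ on B, so {A, C} → B does not hold.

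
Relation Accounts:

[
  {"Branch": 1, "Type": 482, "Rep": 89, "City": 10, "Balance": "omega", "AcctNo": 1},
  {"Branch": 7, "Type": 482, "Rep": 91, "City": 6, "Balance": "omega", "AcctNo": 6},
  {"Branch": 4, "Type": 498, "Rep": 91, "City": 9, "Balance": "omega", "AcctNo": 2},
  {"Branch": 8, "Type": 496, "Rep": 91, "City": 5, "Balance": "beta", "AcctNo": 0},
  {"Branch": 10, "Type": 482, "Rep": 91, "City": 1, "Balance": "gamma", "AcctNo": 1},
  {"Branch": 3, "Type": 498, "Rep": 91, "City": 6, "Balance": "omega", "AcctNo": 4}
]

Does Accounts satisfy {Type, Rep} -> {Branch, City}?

No

(Type=482, Rep=89): 1 row → {Branch,City} = (1, 10) ✓
(Type=482, Rep=91): 2 rows → {Branch,City} takes values {(7, 6), (10, 1)} — violation
(Type=498, Rep=91): 2 rows → {Branch,City} takes values {(4, 9), (3, 6)} — violation
(Type=496, Rep=91): 1 row → {Branch,City} = (8, 5) ✓
Two rows agree on {Type, Rep} but differ on {Branch, City}, so {Type, Rep} -> {Branch, City} does not hold.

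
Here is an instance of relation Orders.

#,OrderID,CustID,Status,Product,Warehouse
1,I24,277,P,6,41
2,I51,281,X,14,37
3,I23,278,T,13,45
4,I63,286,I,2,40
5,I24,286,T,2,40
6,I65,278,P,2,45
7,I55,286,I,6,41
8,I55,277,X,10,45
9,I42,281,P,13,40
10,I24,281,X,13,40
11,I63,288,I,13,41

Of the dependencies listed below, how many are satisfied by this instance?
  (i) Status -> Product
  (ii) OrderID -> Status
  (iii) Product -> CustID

(i) Status -> Product: Status=P: rows 1, 6, 9 → Product takes values {6, 2, 13} — violation; Status=X: rows 2, 8, 10 → Product takes values {14, 10, 13} — violation; Status=T: rows 3, 5 → Product takes values {13, 2} — violation; Status=I: rows 4, 7, 11 → Product takes values {2, 6, 13} — violation — fails.
(ii) OrderID -> Status: OrderID=I24: rows 1, 5, 10 → Status takes values {P, T, X} — violation; OrderID=I55: rows 7, 8 → Status takes values {I, X} — violation — fails.
(iii) Product -> CustID: Product=6: rows 1, 7 → CustID takes values {277, 286} — violation; Product=13: rows 3, 9, 10, 11 → CustID takes values {278, 281, 288} — violation; Product=2: rows 4, 5, 6 → CustID takes values {286, 278} — violation — fails.
None of the 3 dependencies hold.

0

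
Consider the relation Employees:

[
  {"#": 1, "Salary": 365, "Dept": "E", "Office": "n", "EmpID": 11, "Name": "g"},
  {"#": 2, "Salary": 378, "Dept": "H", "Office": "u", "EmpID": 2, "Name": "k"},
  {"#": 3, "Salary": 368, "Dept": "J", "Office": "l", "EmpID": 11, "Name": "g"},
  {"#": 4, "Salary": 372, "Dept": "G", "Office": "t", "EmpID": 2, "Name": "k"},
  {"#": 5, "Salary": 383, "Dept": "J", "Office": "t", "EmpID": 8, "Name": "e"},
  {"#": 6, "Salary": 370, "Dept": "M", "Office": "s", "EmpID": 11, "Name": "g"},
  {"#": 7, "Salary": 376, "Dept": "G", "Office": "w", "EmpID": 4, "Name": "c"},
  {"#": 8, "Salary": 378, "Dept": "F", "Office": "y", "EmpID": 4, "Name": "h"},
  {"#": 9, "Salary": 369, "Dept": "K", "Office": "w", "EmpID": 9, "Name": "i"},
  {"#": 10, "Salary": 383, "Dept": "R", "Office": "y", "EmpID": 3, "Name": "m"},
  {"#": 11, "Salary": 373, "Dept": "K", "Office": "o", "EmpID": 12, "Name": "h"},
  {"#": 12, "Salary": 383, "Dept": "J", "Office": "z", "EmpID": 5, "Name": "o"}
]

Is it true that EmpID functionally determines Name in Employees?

No

EmpID=11: rows 1, 3, 6 → Name = g, g, g ✓
EmpID=2: rows 2, 4 → Name = k, k ✓
EmpID=8: row 5 → Name = e ✓
EmpID=4: rows 7, 8 → Name takes values {c, h} — violation
EmpID=9: row 9 → Name = i ✓
EmpID=3: row 10 → Name = m ✓
EmpID=12: row 11 → Name = h ✓
EmpID=5: row 12 → Name = o ✓
Two rows agree on EmpID but differ on Name, so EmpID → Name does not hold.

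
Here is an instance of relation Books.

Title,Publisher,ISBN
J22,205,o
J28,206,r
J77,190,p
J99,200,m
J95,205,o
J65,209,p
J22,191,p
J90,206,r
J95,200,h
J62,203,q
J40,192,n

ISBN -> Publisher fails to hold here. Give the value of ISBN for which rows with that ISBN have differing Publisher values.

p

ISBN=o: 2 rows → Publisher = 205, 205 ✓
ISBN=r: 2 rows → Publisher = 206, 206 ✓
ISBN=p: 3 rows → Publisher takes values {190, 209, 191} — violation
ISBN=m: 1 row → Publisher = 200 ✓
ISBN=h: 1 row → Publisher = 200 ✓
ISBN=q: 1 row → Publisher = 203 ✓
ISBN=n: 1 row → Publisher = 192 ✓
The only ISBN value with inconsistent Publisher is ISBN=p.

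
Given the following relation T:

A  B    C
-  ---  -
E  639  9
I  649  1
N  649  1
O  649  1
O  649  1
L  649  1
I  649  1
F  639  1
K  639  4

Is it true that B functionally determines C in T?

No

B=639: 3 rows → C takes values {9, 1, 4} — violation
B=649: 6 rows → C = 1, 1, 1, 1, 1, 1 ✓
Two rows agree on B but differ on C, so B → C does not hold.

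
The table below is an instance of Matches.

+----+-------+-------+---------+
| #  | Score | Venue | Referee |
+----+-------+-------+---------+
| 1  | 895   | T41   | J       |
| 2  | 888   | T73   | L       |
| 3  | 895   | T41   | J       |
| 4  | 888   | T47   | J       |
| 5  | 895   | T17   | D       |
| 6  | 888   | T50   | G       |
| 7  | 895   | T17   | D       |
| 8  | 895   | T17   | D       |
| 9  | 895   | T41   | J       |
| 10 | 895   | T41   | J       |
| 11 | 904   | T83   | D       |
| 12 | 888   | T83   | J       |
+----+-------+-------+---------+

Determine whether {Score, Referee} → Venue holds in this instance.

No

(Score=895, Referee=J): rows 1, 3, 9, 10 → Venue = T41, T41, T41, T41 ✓
(Score=888, Referee=L): row 2 → Venue = T73 ✓
(Score=888, Referee=J): rows 4, 12 → Venue takes values {T47, T83} — violation
(Score=895, Referee=D): rows 5, 7, 8 → Venue = T17, T17, T17 ✓
(Score=888, Referee=G): row 6 → Venue = T50 ✓
(Score=904, Referee=D): row 11 → Venue = T83 ✓
Two rows agree on {Score, Referee} but differ on Venue, so {Score, Referee} → Venue does not hold.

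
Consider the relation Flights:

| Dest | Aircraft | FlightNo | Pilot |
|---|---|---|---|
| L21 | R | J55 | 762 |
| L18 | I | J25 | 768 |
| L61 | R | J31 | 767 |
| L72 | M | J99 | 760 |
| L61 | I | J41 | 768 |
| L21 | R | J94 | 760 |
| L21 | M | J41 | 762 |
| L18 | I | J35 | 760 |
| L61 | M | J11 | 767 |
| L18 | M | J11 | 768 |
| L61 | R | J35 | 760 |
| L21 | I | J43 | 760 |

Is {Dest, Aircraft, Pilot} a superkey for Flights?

All 12 rows have distinct {Dest, Aircraft, Pilot} values, so {Dest, Aircraft, Pilot} → (all attributes) holds and {Dest, Aircraft, Pilot} is a superkey.

Yes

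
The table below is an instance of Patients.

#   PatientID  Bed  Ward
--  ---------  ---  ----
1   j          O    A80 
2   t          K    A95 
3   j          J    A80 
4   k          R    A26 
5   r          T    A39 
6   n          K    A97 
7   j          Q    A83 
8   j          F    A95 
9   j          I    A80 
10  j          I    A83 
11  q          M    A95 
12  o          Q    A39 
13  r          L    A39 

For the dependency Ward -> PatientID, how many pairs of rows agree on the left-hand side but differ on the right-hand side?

Ward=A80: all 3 rows agree on PatientID — 0 pairs.
Ward=A95: violating pairs (2,8), (2,11), (8,11) — 3 pairs.
Ward=A39: violating pairs (5,12), (12,13) — 2 pairs.
Ward=A83: all 2 rows agree on PatientID — 0 pairs.

5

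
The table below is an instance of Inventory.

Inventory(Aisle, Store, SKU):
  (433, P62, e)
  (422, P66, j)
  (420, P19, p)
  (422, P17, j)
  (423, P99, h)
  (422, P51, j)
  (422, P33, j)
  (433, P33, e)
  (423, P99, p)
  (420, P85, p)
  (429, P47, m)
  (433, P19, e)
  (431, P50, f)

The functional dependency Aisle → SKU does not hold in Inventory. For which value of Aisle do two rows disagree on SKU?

423

Aisle=433: 3 rows → SKU = e, e, e ✓
Aisle=422: 4 rows → SKU = j, j, j, j ✓
Aisle=420: 2 rows → SKU = p, p ✓
Aisle=423: 2 rows → SKU takes values {h, p} — violation
Aisle=429: 1 row → SKU = m ✓
Aisle=431: 1 row → SKU = f ✓
The only Aisle value with inconsistent SKU is Aisle=423.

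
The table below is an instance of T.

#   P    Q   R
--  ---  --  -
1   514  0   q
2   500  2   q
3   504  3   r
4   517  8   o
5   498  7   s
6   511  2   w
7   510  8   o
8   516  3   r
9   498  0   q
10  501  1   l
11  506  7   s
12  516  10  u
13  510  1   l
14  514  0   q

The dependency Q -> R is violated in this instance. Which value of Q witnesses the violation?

2

Q=0: rows 1, 9, 14 → R = q, q, q ✓
Q=2: rows 2, 6 → R takes values {q, w} — violation
Q=3: rows 3, 8 → R = r, r ✓
Q=8: rows 4, 7 → R = o, o ✓
Q=7: rows 5, 11 → R = s, s ✓
Q=1: rows 10, 13 → R = l, l ✓
Q=10: row 12 → R = u ✓
The only Q value with inconsistent R is Q=2.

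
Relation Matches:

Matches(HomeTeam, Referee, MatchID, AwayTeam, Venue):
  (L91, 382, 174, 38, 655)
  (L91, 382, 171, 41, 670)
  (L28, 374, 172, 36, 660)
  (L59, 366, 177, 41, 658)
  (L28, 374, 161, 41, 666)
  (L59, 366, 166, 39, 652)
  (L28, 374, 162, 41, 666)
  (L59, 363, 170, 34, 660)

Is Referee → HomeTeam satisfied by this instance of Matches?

Yes

Referee=382: 2 rows → HomeTeam = L91, L91 ✓
Referee=374: 3 rows → HomeTeam = L28, L28, L28 ✓
Referee=366: 2 rows → HomeTeam = L59, L59 ✓
Referee=363: 1 row → HomeTeam = L59 ✓
Every Referee value is associated with a single HomeTeam value, so Referee → HomeTeam holds.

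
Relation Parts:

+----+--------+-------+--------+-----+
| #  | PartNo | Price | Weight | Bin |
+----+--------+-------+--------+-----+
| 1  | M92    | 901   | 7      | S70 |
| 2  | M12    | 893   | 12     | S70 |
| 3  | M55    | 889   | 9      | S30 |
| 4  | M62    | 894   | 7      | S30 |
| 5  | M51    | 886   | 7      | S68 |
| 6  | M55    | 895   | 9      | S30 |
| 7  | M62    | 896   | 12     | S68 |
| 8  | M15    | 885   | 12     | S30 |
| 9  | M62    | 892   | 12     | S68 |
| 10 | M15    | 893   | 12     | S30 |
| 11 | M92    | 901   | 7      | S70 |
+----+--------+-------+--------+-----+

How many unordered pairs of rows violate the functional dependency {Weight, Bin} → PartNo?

0

(Weight=7, Bin=S70): all 2 rows agree on PartNo — 0 pairs.
(Weight=9, Bin=S30): all 2 rows agree on PartNo — 0 pairs.
(Weight=12, Bin=S68): all 2 rows agree on PartNo — 0 pairs.
(Weight=12, Bin=S30): all 2 rows agree on PartNo — 0 pairs.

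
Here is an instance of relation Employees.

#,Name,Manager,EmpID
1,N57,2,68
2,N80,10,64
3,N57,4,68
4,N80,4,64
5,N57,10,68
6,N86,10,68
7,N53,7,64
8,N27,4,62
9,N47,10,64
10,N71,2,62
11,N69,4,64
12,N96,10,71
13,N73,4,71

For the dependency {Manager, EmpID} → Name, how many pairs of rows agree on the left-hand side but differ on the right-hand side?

3

(Manager=10, EmpID=64): violating pairs (2,9) — 1 pair.
(Manager=4, EmpID=64): violating pairs (4,11) — 1 pair.
(Manager=10, EmpID=68): violating pairs (5,6) — 1 pair.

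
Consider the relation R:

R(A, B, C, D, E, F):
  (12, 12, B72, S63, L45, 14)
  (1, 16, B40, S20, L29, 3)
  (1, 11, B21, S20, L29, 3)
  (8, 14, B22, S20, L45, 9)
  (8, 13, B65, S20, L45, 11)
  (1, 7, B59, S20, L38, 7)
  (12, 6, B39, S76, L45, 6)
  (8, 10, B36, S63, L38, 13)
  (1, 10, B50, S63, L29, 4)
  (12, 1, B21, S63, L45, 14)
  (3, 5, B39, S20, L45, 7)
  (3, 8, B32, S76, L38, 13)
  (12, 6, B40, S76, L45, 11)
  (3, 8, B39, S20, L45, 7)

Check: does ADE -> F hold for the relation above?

No

(A=12, D=S63, E=L45): 2 rows → F = 14, 14 ✓
(A=1, D=S20, E=L29): 2 rows → F = 3, 3 ✓
(A=8, D=S20, E=L45): 2 rows → F takes values {9, 11} — violation
(A=1, D=S20, E=L38): 1 row → F = 7 ✓
(A=12, D=S76, E=L45): 2 rows → F takes values {6, 11} — violation
(A=8, D=S63, E=L38): 1 row → F = 13 ✓
(A=1, D=S63, E=L29): 1 row → F = 4 ✓
(A=3, D=S20, E=L45): 2 rows → F = 7, 7 ✓
(A=3, D=S76, E=L38): 1 row → F = 13 ✓
Two rows agree on ADE but differ on F, so ADE -> F does not hold.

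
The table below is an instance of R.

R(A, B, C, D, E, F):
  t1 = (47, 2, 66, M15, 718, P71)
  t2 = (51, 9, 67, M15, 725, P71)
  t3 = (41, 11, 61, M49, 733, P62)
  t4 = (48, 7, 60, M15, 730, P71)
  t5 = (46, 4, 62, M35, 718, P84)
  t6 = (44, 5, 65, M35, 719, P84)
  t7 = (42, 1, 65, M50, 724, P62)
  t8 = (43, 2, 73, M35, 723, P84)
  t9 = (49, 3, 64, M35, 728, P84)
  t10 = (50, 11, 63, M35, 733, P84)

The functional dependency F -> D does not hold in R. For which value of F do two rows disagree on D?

F=P71: rows 1, 2, 4 → D = M15, M15, M15 ✓
F=P62: rows 3, 7 → D takes values {M49, M50} — violation
F=P84: rows 5, 6, 8, 9, 10 → D = M35, M35, M35, M35, M35 ✓
The only F value with inconsistent D is F=P62.

P62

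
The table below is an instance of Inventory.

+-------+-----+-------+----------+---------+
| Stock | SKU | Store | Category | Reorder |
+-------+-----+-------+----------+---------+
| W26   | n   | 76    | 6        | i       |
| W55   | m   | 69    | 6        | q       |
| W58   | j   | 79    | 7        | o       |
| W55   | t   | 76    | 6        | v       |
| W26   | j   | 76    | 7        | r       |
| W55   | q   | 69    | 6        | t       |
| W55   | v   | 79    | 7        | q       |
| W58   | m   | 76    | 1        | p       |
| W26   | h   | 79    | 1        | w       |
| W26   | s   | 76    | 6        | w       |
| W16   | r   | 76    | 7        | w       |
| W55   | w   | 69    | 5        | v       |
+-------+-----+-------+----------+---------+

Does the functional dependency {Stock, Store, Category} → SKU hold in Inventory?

No

(Stock=W26, Store=76, Category=6): 2 rows → SKU takes values {n, s} — violation
(Stock=W55, Store=69, Category=6): 2 rows → SKU takes values {m, q} — violation
(Stock=W58, Store=79, Category=7): 1 row → SKU = j ✓
(Stock=W55, Store=76, Category=6): 1 row → SKU = t ✓
(Stock=W26, Store=76, Category=7): 1 row → SKU = j ✓
(Stock=W55, Store=79, Category=7): 1 row → SKU = v ✓
(Stock=W58, Store=76, Category=1): 1 row → SKU = m ✓
(Stock=W26, Store=79, Category=1): 1 row → SKU = h ✓
(Stock=W16, Store=76, Category=7): 1 row → SKU = r ✓
(Stock=W55, Store=69, Category=5): 1 row → SKU = w ✓
Two rows agree on {Stock, Store, Category} but differ on SKU, so {Stock, Store, Category} → SKU does not hold.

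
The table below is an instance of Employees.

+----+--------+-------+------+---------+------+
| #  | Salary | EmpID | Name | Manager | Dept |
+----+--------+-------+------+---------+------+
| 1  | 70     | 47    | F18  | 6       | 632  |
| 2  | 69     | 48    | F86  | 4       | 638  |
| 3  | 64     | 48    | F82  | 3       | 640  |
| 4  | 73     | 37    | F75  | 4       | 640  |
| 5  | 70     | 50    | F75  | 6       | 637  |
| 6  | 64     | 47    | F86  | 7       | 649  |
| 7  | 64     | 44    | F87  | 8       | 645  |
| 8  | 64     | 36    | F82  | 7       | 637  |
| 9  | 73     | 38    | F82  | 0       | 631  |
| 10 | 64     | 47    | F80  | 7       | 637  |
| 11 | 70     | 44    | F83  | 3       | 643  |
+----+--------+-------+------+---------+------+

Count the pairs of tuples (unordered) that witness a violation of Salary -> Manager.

Salary=70: violating pairs (1,11), (5,11) — 2 pairs.
Salary=64: violating pairs (3,6), (3,7), (3,8), (3,10), (6,7), (7,8), (7,10) — 7 pairs.
Salary=73: violating pairs (4,9) — 1 pair.

10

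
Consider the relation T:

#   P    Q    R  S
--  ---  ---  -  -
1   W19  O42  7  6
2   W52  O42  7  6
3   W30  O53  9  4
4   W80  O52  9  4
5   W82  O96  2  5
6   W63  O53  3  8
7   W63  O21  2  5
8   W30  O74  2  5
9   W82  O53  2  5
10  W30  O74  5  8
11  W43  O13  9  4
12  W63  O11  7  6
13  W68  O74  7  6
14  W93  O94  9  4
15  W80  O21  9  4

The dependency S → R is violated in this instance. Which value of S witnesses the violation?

S=6: rows 1, 2, 12, 13 → R = 7, 7, 7, 7 ✓
S=4: rows 3, 4, 11, 14, 15 → R = 9, 9, 9, 9, 9 ✓
S=5: rows 5, 7, 8, 9 → R = 2, 2, 2, 2 ✓
S=8: rows 6, 10 → R takes values {3, 5} — violation
The only S value with inconsistent R is S=8.

8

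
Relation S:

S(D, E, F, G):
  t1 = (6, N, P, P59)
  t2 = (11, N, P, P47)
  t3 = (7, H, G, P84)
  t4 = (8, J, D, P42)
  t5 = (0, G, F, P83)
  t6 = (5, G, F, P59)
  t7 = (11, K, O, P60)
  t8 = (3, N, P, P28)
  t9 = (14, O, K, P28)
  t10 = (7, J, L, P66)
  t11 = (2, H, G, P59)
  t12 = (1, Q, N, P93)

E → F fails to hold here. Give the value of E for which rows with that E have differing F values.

E=N: rows 1, 2, 8 → F = P, P, P ✓
E=H: rows 3, 11 → F = G, G ✓
E=J: rows 4, 10 → F takes values {D, L} — violation
E=G: rows 5, 6 → F = F, F ✓
E=K: row 7 → F = O ✓
E=O: row 9 → F = K ✓
E=Q: row 12 → F = N ✓
The only E value with inconsistent F is E=J.

J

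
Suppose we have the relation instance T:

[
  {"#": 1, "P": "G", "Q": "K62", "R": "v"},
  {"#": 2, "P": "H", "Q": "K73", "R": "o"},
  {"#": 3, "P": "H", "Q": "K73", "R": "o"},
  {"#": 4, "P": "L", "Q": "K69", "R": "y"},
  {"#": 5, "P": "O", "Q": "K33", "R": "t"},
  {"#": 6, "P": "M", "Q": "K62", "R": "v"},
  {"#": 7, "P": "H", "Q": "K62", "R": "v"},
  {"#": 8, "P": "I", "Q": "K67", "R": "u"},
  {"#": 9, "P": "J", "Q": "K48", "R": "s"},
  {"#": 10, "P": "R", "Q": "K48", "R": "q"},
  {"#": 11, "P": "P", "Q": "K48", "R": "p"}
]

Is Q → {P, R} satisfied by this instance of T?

No

Q=K62: rows 1, 6, 7 → {P,R} takes values {(G, v), (M, v), (H, v)} — violation
Q=K73: rows 2, 3 → {P,R} = (H, o), (H, o) ✓
Q=K69: row 4 → {P,R} = (L, y) ✓
Q=K33: row 5 → {P,R} = (O, t) ✓
Q=K67: row 8 → {P,R} = (I, u) ✓
Q=K48: rows 9, 10, 11 → {P,R} takes values {(J, s), (R, q), (P, p)} — violation
Two rows agree on Q but differ on {P, R}, so Q → {P, R} does not hold.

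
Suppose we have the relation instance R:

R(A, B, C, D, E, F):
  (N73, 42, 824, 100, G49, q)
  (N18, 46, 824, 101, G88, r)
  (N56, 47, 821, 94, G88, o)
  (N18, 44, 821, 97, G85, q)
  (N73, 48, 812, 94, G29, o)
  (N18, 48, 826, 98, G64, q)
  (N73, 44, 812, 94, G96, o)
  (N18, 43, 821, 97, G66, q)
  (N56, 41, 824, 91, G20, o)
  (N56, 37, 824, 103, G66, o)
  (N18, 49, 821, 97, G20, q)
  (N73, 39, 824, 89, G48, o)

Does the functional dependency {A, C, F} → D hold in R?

No

(A=N73, C=824, F=q): 1 row → D = 100 ✓
(A=N18, C=824, F=r): 1 row → D = 101 ✓
(A=N56, C=821, F=o): 1 row → D = 94 ✓
(A=N18, C=821, F=q): 3 rows → D = 97, 97, 97 ✓
(A=N73, C=812, F=o): 2 rows → D = 94, 94 ✓
(A=N18, C=826, F=q): 1 row → D = 98 ✓
(A=N56, C=824, F=o): 2 rows → D takes values {91, 103} — violation
(A=N73, C=824, F=o): 1 row → D = 89 ✓
Two rows agree on {A, C, F} but differ on D, so {A, C, F} → D does not hold.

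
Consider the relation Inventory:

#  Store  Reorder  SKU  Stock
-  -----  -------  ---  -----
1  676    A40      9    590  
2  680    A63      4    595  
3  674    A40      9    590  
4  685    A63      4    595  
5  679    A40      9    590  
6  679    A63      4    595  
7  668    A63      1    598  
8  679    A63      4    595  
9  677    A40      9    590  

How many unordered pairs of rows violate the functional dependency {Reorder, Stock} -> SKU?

(Reorder=A40, Stock=590): all 4 rows agree on SKU — 0 pairs.
(Reorder=A63, Stock=595): all 4 rows agree on SKU — 0 pairs.

0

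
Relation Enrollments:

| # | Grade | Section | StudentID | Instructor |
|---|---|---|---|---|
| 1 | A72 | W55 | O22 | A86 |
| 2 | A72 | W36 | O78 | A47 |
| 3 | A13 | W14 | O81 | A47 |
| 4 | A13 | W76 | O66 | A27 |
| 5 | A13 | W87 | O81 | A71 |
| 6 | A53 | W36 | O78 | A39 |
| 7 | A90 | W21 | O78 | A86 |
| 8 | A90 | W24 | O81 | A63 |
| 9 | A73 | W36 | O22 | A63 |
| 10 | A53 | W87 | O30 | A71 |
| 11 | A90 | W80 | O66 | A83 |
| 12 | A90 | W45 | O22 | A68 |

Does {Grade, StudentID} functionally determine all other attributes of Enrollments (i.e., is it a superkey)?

Rows 3 and 5 have the same {Grade, StudentID} value (Grade=A13, StudentID=O81) but are distinct tuples, so {Grade, StudentID} does not determine every attribute — not a superkey.

No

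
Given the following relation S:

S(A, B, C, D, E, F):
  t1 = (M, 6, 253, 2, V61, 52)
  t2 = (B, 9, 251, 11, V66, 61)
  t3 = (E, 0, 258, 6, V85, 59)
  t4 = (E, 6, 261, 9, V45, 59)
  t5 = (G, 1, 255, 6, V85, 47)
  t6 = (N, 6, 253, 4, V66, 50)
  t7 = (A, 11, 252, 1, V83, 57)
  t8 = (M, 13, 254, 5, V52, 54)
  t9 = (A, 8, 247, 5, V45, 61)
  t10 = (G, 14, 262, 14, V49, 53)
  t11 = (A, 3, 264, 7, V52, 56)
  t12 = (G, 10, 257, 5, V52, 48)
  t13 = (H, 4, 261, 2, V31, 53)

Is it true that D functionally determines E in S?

D=2: rows 1, 13 → E takes values {V61, V31} — violation
D=11: row 2 → E = V66 ✓
D=6: rows 3, 5 → E = V85, V85 ✓
D=9: row 4 → E = V45 ✓
D=4: row 6 → E = V66 ✓
D=1: row 7 → E = V83 ✓
D=5: rows 8, 9, 12 → E takes values {V52, V45} — violation
D=14: row 10 → E = V49 ✓
D=7: row 11 → E = V52 ✓
Two rows agree on D but differ on E, so D → E does not hold.

No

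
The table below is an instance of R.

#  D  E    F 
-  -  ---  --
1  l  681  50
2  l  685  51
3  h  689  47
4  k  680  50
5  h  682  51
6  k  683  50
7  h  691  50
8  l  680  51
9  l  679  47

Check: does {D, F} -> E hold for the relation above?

No

(D=l, F=50): row 1 → E = 681 ✓
(D=l, F=51): rows 2, 8 → E takes values {685, 680} — violation
(D=h, F=47): row 3 → E = 689 ✓
(D=k, F=50): rows 4, 6 → E takes values {680, 683} — violation
(D=h, F=51): row 5 → E = 682 ✓
(D=h, F=50): row 7 → E = 691 ✓
(D=l, F=47): row 9 → E = 679 ✓
Two rows agree on {D, F} but differ on E, so {D, F} -> E does not hold.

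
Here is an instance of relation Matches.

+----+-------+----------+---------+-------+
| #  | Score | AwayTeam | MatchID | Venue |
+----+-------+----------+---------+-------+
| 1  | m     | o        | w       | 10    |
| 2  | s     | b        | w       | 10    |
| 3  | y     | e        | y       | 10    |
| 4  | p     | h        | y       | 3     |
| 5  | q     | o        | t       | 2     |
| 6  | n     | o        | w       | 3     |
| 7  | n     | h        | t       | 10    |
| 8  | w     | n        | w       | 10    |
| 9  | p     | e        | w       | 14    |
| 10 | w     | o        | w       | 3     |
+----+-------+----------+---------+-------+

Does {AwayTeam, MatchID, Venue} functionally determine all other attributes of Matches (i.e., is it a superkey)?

No

Rows 6 and 10 have the same {AwayTeam, MatchID, Venue} value (AwayTeam=o, MatchID=w, Venue=3) but are distinct tuples, so {AwayTeam, MatchID, Venue} does not determine every attribute — not a superkey.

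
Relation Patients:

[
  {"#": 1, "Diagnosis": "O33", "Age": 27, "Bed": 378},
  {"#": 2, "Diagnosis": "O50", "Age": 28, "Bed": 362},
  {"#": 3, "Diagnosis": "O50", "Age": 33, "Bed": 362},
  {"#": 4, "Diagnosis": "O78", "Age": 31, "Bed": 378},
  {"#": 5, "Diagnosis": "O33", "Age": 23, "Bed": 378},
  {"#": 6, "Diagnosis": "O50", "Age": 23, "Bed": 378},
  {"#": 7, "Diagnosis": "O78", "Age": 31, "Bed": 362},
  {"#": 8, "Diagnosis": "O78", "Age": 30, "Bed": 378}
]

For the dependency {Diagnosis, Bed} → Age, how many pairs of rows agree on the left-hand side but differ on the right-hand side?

3

(Diagnosis=O33, Bed=378): violating pairs (1,5) — 1 pair.
(Diagnosis=O50, Bed=362): violating pairs (2,3) — 1 pair.
(Diagnosis=O78, Bed=378): violating pairs (4,8) — 1 pair.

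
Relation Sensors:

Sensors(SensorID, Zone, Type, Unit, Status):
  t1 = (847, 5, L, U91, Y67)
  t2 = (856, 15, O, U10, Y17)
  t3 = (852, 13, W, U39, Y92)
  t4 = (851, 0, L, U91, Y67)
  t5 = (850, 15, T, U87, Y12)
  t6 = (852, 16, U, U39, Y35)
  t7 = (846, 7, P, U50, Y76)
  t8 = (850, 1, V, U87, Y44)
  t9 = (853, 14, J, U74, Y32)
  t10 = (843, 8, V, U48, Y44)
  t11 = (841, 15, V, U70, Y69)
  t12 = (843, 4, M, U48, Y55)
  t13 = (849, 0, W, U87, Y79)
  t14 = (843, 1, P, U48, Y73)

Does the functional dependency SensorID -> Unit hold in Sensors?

Yes

SensorID=847: row 1 → Unit = U91 ✓
SensorID=856: row 2 → Unit = U10 ✓
SensorID=852: rows 3, 6 → Unit = U39, U39 ✓
SensorID=851: row 4 → Unit = U91 ✓
SensorID=850: rows 5, 8 → Unit = U87, U87 ✓
SensorID=846: row 7 → Unit = U50 ✓
SensorID=853: row 9 → Unit = U74 ✓
SensorID=843: rows 10, 12, 14 → Unit = U48, U48, U48 ✓
SensorID=841: row 11 → Unit = U70 ✓
SensorID=849: row 13 → Unit = U87 ✓
Every SensorID value is associated with a single Unit value, so SensorID -> Unit holds.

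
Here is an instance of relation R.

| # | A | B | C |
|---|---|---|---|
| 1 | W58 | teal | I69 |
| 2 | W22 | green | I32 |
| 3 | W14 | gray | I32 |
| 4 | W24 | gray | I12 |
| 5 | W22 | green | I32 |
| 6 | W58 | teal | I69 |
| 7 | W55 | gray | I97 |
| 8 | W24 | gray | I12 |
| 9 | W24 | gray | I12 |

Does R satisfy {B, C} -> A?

Yes

(B=teal, C=I69): rows 1, 6 → A = W58, W58 ✓
(B=green, C=I32): rows 2, 5 → A = W22, W22 ✓
(B=gray, C=I32): row 3 → A = W14 ✓
(B=gray, C=I12): rows 4, 8, 9 → A = W24, W24, W24 ✓
(B=gray, C=I97): row 7 → A = W55 ✓
Every {B, C} value is associated with a single A value, so {B, C} -> A holds.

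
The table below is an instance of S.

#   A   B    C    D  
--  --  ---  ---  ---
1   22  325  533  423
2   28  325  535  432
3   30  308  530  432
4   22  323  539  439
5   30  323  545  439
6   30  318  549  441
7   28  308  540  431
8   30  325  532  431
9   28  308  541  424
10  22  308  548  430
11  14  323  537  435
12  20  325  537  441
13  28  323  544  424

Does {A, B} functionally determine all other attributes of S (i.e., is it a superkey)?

Rows 7 and 9 have the same {A, B} value (A=28, B=308) but are distinct tuples, so {A, B} does not determine every attribute — not a superkey.

No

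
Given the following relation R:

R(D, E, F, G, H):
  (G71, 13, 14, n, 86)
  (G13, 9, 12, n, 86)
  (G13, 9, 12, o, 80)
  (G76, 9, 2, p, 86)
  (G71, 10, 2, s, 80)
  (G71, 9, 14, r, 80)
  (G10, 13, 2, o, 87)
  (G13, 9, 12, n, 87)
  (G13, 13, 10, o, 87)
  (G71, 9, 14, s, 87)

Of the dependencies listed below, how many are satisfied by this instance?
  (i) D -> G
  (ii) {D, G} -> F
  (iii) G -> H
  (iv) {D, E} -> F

1

(i) D -> G: D=G71: 4 rows → G takes values {n, s, r} — violation; D=G13: 4 rows → G takes values {n, o} — violation — fails.
(ii) {D, G} -> F: (D=G13, G=o): 2 rows → F takes values {12, 10} — violation; (D=G71, G=s): 2 rows → F takes values {2, 14} — violation — fails.
(iii) G -> H: G=n: 3 rows → H takes values {86, 87} — violation; G=o: 3 rows → H takes values {80, 87} — violation; G=s: 2 rows → H takes values {80, 87} — violation — fails.
(iv) {D, E} -> F: every LHS value maps to a single RHS value — holds.
1 of the 4 dependencies holds.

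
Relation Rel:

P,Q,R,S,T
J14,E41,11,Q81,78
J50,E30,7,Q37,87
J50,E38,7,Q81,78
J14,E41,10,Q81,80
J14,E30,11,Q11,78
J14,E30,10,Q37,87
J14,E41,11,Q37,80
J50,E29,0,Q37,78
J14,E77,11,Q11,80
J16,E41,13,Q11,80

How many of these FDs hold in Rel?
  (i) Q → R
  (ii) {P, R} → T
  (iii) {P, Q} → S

(i) Q → R: Q=E41: 4 rows → R takes values {11, 10, 13} — violation; Q=E30: 3 rows → R takes values {7, 11, 10} — violation — fails.
(ii) {P, R} → T: (P=J14, R=11): 4 rows → T takes values {78, 80} — violation; (P=J50, R=7): 2 rows → T takes values {87, 78} — violation; (P=J14, R=10): 2 rows → T takes values {80, 87} — violation — fails.
(iii) {P, Q} → S: (P=J14, Q=E41): 3 rows → S takes values {Q81, Q37} — violation; (P=J14, Q=E30): 2 rows → S takes values {Q11, Q37} — violation — fails.
None of the 3 dependencies hold.

0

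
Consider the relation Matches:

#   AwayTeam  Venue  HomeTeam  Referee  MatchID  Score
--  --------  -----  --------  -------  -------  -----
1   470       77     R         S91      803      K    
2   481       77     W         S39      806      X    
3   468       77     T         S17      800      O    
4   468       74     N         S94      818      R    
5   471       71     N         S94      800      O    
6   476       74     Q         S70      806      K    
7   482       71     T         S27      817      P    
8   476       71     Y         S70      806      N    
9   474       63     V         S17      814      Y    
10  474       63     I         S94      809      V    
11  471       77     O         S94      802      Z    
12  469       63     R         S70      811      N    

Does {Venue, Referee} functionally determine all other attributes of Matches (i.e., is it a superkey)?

All 12 rows have distinct {Venue, Referee} values, so {Venue, Referee} → (all attributes) holds and {Venue, Referee} is a superkey.

Yes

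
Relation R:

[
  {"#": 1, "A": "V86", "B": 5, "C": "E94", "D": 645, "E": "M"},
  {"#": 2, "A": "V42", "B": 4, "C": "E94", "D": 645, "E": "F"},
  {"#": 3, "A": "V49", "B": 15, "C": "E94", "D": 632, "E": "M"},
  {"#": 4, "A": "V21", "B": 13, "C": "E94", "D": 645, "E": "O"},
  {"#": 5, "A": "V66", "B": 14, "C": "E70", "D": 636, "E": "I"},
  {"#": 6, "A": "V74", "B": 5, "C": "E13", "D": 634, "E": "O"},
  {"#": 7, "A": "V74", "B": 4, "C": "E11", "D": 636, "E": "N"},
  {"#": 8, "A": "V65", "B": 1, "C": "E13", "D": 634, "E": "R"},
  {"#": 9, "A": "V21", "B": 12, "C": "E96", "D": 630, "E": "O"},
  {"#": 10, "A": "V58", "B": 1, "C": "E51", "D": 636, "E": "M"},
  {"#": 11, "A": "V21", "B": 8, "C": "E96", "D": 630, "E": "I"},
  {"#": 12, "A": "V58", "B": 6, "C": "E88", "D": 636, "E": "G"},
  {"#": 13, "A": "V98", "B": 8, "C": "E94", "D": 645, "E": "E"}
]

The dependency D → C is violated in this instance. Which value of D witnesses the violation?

636

D=645: rows 1, 2, 4, 13 → C = E94, E94, E94, E94 ✓
D=632: row 3 → C = E94 ✓
D=636: rows 5, 7, 10, 12 → C takes values {E70, E11, E51, E88} — violation
D=634: rows 6, 8 → C = E13, E13 ✓
D=630: rows 9, 11 → C = E96, E96 ✓
The only D value with inconsistent C is D=636.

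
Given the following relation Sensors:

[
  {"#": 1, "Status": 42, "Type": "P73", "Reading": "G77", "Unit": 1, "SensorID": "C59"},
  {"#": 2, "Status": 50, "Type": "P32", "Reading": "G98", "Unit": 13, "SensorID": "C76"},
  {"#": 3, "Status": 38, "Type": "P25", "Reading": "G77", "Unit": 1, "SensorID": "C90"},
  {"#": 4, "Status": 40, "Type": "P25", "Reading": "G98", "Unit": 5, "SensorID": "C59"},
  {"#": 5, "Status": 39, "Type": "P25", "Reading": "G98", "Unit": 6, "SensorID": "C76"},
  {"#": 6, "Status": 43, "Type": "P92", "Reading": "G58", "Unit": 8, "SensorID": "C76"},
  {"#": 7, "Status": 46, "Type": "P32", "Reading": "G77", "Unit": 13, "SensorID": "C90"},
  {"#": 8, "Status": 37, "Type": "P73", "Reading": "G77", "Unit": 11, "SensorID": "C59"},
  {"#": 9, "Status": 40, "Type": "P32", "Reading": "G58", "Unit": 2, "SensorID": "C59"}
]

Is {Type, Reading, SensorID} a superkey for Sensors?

No

Rows 1 and 8 have the same {Type, Reading, SensorID} value (Type=P73, Reading=G77, SensorID=C59) but are distinct tuples, so {Type, Reading, SensorID} does not determine every attribute — not a superkey.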